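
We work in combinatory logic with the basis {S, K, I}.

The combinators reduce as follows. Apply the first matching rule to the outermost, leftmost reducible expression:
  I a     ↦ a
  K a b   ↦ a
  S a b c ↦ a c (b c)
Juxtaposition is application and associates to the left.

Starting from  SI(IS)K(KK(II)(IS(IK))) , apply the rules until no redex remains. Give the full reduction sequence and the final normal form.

Answer: normal form = SK  (in 4 steps)

Reduction:
  start: SI(IS)K(KK(II)(IS(IK)))
  step 1: IK(ISK)(KK(II)(IS(IK)))
  step 2: K(ISK)(KK(II)(IS(IK)))
  step 3: ISK
  step 4: SK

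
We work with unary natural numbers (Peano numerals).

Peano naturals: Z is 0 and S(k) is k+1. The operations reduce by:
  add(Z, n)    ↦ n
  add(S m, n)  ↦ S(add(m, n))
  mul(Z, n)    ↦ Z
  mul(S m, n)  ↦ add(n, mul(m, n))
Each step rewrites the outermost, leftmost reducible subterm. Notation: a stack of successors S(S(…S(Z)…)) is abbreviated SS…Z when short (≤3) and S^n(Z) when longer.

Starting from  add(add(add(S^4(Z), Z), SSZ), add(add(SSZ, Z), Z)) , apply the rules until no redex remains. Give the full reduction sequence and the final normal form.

Answer: normal form = S^8(Z)  (in 23 steps)

Derivation:
  start: add(add(add(S^4(Z), Z), SSZ), add(add(SSZ, Z), Z))
  [1] add(add(S(add(SSSZ, Z)), SSZ), add(add(SSZ, Z), Z))
  [2] add(S(add(add(SSSZ, Z), SSZ)), add(add(SSZ, Z), Z))
  [3] S(add(add(add(SSSZ, Z), SSZ), add(add(SSZ, Z), Z)))
  [4] S(add(add(S(add(SSZ, Z)), SSZ), add(add(SSZ, Z), Z)))
  [5] S(add(S(add(add(SSZ, Z), SSZ)), add(add(SSZ, Z), Z)))
  [6] S(S(add(add(add(SSZ, Z), SSZ), add(add(SSZ, Z), Z))))
  [7] S(S(add(add(S(add(SZ, Z)), SSZ), add(add(SSZ, Z), Z))))
  [8] S(S(add(S(add(add(SZ, Z), SSZ)), add(add(SSZ, Z), Z))))
  [9] S(S(S(add(add(add(SZ, Z), SSZ), add(add(SSZ, Z), Z)))))
  [10] S(S(S(add(add(S(add(Z, Z)), SSZ), add(add(SSZ, Z), Z)))))
  [11] S(S(S(add(S(add(add(Z, Z), SSZ)), add(add(SSZ, Z), Z)))))
  [12] S(S(S(S(add(add(add(Z, Z), SSZ), add(add(SSZ, Z), Z))))))
  [13] S(S(S(S(add(add(Z, SSZ), add(add(SSZ, Z), Z))))))
  [14] S(S(S(S(add(SSZ, add(add(SSZ, Z), Z))))))
  [15] S(S(S(S(S(add(SZ, add(add(SSZ, Z), Z)))))))
  [16] S(S(S(S(S(S(add(Z, add(add(SSZ, Z), Z))))))))
  [17] S(S(S(S(S(S(add(add(SSZ, Z), Z)))))))
  [18] S(S(S(S(S(S(add(S(add(SZ, Z)), Z)))))))
  [19] S(S(S(S(S(S(S(add(add(SZ, Z), Z))))))))
  [20] S(S(S(S(S(S(S(add(S(add(Z, Z)), Z))))))))
  [21] S(S(S(S(S(S(S(S(add(add(Z, Z), Z)))))))))
  [22] S(S(S(S(S(S(S(S(add(Z, Z)))))))))
  [23] S^8(Z)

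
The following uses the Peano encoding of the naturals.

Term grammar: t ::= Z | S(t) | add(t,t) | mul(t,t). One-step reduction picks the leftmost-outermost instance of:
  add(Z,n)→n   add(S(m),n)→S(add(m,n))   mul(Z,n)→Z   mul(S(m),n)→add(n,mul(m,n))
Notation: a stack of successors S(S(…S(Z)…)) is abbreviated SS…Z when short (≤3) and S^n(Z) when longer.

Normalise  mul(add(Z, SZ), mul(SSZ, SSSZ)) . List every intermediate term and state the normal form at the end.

  start: mul(add(Z, SZ), mul(SSZ, SSSZ))
  [1] mul(SZ, mul(SSZ, SSSZ))
  [2] add(mul(SSZ, SSSZ), mul(Z, mul(SSZ, SSSZ)))
  [3] add(add(SSSZ, mul(SZ, SSSZ)), mul(Z, mul(SSZ, SSSZ)))
  [4] add(S(add(SSZ, mul(SZ, SSSZ))), mul(Z, mul(SSZ, SSSZ)))
  [5] S(add(add(SSZ, mul(SZ, SSSZ)), mul(Z, mul(SSZ, SSSZ))))
  [6] S(add(S(add(SZ, mul(SZ, SSSZ))), mul(Z, mul(SSZ, SSSZ))))
  [7] S(S(add(add(SZ, mul(SZ, SSSZ)), mul(Z, mul(SSZ, SSSZ)))))
  [8] S(S(add(S(add(Z, mul(SZ, SSSZ))), mul(Z, mul(SSZ, SSSZ)))))
  [9] S(S(S(add(add(Z, mul(SZ, SSSZ)), mul(Z, mul(SSZ, SSSZ))))))
  [10] S(S(S(add(mul(SZ, SSSZ), mul(Z, mul(SSZ, SSSZ))))))
  [11] S(S(S(add(add(SSSZ, mul(Z, SSSZ)), mul(Z, mul(SSZ, SSSZ))))))
  [12] S(S(S(add(S(add(SSZ, mul(Z, SSSZ))), mul(Z, mul(SSZ, SSSZ))))))
  [13] S(S(S(S(add(add(SSZ, mul(Z, SSSZ)), mul(Z, mul(SSZ, SSSZ)))))))
  [14] S(S(S(S(add(S(add(SZ, mul(Z, SSSZ))), mul(Z, mul(SSZ, SSSZ)))))))
  [15] S(S(S(S(S(add(add(SZ, mul(Z, SSSZ)), mul(Z, mul(SSZ, SSSZ))))))))
  [16] S(S(S(S(S(add(S(add(Z, mul(Z, SSSZ))), mul(Z, mul(SSZ, SSSZ))))))))
  [17] S(S(S(S(S(S(add(add(Z, mul(Z, SSSZ)), mul(Z, mul(SSZ, SSSZ)))))))))
  [18] S(S(S(S(S(S(add(mul(Z, SSSZ), mul(Z, mul(SSZ, SSSZ)))))))))
  [19] S(S(S(S(S(S(add(Z, mul(Z, mul(SSZ, SSSZ)))))))))
  [20] S(S(S(S(S(S(mul(Z, mul(SSZ, SSSZ))))))))
  [21] S^6(Z)

Answer: normal form = S^6(Z)  (in 21 steps)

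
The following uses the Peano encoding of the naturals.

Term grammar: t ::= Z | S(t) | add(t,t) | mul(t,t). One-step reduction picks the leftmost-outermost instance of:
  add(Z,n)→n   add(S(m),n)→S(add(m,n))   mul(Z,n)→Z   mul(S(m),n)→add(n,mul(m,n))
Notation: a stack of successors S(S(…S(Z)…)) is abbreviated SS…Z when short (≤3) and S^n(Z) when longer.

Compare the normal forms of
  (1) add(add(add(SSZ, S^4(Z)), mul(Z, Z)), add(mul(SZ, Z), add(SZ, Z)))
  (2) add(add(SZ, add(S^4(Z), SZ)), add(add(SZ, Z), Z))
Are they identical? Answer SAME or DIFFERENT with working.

Answer: SAME — A ⇓ S^7(Z), B ⇓ S^7(Z)

Reduction:
Term A:
  start: add(add(add(SSZ, S^4(Z)), mul(Z, Z)), add(mul(SZ, Z), add(SZ, Z)))
  →1  add(add(S(add(SZ, S^4(Z))), mul(Z, Z)), add(mul(SZ, Z), add(SZ, Z)))
  →2  add(S(add(add(SZ, S^4(Z)), mul(Z, Z))), add(mul(SZ, Z), add(SZ, Z)))
  →3  S(add(add(add(SZ, S^4(Z)), mul(Z, Z)), add(mul(SZ, Z), add(SZ, Z))))
  →4  S(add(add(S(add(Z, S^4(Z))), mul(Z, Z)), add(mul(SZ, Z), add(SZ, Z))))
  →5  S(add(S(add(add(Z, S^4(Z)), mul(Z, Z))), add(mul(SZ, Z), add(SZ, Z))))
  →6  S(S(add(add(add(Z, S^4(Z)), mul(Z, Z)), add(mul(SZ, Z), add(SZ, Z)))))
  →7  S(S(add(add(S^4(Z), mul(Z, Z)), add(mul(SZ, Z), add(SZ, Z)))))
  →8  S(S(add(S(add(SSSZ, mul(Z, Z))), add(mul(SZ, Z), add(SZ, Z)))))
  →9  S(S(S(add(add(SSSZ, mul(Z, Z)), add(mul(SZ, Z), add(SZ, Z))))))
  →10  S(S(S(add(S(add(SSZ, mul(Z, Z))), add(mul(SZ, Z), add(SZ, Z))))))
  →11  S(S(S(S(add(add(SSZ, mul(Z, Z)), add(mul(SZ, Z), add(SZ, Z)))))))
  →12  S(S(S(S(add(S(add(SZ, mul(Z, Z))), add(mul(SZ, Z), add(SZ, Z)))))))
  →13  S(S(S(S(S(add(add(SZ, mul(Z, Z)), add(mul(SZ, Z), add(SZ, Z))))))))
  →14  S(S(S(S(S(add(S(add(Z, mul(Z, Z))), add(mul(SZ, Z), add(SZ, Z))))))))
  →15  S(S(S(S(S(S(add(add(Z, mul(Z, Z)), add(mul(SZ, Z), add(SZ, Z)))))))))
  →16  S(S(S(S(S(S(add(mul(Z, Z), add(mul(SZ, Z), add(SZ, Z)))))))))
  →17  S(S(S(S(S(S(add(Z, add(mul(SZ, Z), add(SZ, Z)))))))))
  →18  S(S(S(S(S(S(add(mul(SZ, Z), add(SZ, Z))))))))
  →19  S(S(S(S(S(S(add(add(Z, mul(Z, Z)), add(SZ, Z))))))))
  →20  S(S(S(S(S(S(add(mul(Z, Z), add(SZ, Z))))))))
  →21  S(S(S(S(S(S(add(Z, add(SZ, Z))))))))
  →22  S(S(S(S(S(S(add(SZ, Z)))))))
  →23  S(S(S(S(S(S(S(add(Z, Z))))))))
  →24  S^7(Z)

Term B:
  start: add(add(SZ, add(S^4(Z), SZ)), add(add(SZ, Z), Z))
  →1  add(S(add(Z, add(S^4(Z), SZ))), add(add(SZ, Z), Z))
  →2  S(add(add(Z, add(S^4(Z), SZ)), add(add(SZ, Z), Z)))
  →3  S(add(add(S^4(Z), SZ), add(add(SZ, Z), Z)))
  →4  S(add(S(add(SSSZ, SZ)), add(add(SZ, Z), Z)))
  →5  S(S(add(add(SSSZ, SZ), add(add(SZ, Z), Z))))
  →6  S(S(add(S(add(SSZ, SZ)), add(add(SZ, Z), Z))))
  →7  S(S(S(add(add(SSZ, SZ), add(add(SZ, Z), Z)))))
  →8  S(S(S(add(S(add(SZ, SZ)), add(add(SZ, Z), Z)))))
  →9  S(S(S(S(add(add(SZ, SZ), add(add(SZ, Z), Z))))))
  →10  S(S(S(S(add(S(add(Z, SZ)), add(add(SZ, Z), Z))))))
  →11  S(S(S(S(S(add(add(Z, SZ), add(add(SZ, Z), Z)))))))
  →12  S(S(S(S(S(add(SZ, add(add(SZ, Z), Z)))))))
  →13  S(S(S(S(S(S(add(Z, add(add(SZ, Z), Z))))))))
  →14  S(S(S(S(S(S(add(add(SZ, Z), Z)))))))
  →15  S(S(S(S(S(S(add(S(add(Z, Z)), Z)))))))
  →16  S(S(S(S(S(S(S(add(add(Z, Z), Z))))))))
  →17  S(S(S(S(S(S(S(add(Z, Z))))))))
  →18  S^7(Z)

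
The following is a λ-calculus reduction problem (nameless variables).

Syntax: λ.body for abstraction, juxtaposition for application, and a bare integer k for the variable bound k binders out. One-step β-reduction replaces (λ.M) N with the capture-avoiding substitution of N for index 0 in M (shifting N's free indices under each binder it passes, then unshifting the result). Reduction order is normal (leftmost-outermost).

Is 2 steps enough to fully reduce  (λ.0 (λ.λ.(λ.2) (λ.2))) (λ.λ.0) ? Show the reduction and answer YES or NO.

Answer: YES — reaches normal form λ.0 in 2 ≤ 2 steps

Working:
  start: (λ.0 (λ.λ.(λ.2) (λ.2))) (λ.λ.0)
  [1] (λ.λ.0) (λ.λ.(λ.2) (λ.2))
  [2] λ.0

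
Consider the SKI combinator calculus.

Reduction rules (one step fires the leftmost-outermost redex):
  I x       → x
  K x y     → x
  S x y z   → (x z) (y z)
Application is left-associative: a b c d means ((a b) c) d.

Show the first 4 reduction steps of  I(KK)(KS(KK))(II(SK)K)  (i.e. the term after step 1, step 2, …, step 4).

  start: I(KK)(KS(KK))(II(SK)K)
  [1] KK(KS(KK))(II(SK)K)
  [2] K(II(SK)K)
  [3] K(I(SK)K)
  [4] K(SKK)

Answer: after 4 steps: K(SKK)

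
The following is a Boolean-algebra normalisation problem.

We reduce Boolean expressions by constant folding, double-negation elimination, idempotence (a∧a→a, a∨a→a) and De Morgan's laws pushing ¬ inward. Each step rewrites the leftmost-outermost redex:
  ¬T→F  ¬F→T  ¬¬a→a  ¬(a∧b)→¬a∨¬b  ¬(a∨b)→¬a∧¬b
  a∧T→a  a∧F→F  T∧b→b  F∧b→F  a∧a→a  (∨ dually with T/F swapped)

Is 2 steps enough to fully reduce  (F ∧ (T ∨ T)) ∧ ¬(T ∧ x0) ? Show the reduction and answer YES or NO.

  start: (F ∧ (T ∨ T)) ∧ ¬(T ∧ x0)
  [1] F ∧ ¬(T ∧ x0)
  [2] F

Answer: YES — reaches normal form F in 2 ≤ 2 steps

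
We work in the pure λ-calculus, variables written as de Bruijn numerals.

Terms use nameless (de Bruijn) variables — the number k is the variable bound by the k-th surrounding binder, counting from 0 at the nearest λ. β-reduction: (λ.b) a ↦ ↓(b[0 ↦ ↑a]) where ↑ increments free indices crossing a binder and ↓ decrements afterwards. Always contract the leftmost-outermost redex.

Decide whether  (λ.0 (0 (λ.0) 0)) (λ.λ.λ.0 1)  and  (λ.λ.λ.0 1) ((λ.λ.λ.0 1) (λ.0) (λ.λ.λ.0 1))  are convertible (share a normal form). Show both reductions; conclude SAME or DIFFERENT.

Term A:
  start: (λ.0 (0 (λ.0) 0)) (λ.λ.λ.0 1)
  →1  (λ.λ.λ.0 1) ((λ.λ.λ.0 1) (λ.0) (λ.λ.λ.0 1))
  →2  λ.λ.0 1

Term B:
  start: (λ.λ.λ.0 1) ((λ.λ.λ.0 1) (λ.0) (λ.λ.λ.0 1))
  →1  λ.λ.0 1

Answer: SAME — A ⇓ λ.λ.0 1, B ⇓ λ.λ.0 1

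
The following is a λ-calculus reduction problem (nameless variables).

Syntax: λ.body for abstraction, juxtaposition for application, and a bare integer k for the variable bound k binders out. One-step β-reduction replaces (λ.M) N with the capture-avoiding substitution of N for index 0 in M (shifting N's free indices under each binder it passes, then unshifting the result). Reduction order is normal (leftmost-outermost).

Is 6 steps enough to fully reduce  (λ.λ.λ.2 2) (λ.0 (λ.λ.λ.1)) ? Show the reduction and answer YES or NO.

  start: (λ.λ.λ.2 2) (λ.0 (λ.λ.λ.1))
  step 1: λ.λ.(λ.0 (λ.λ.λ.1)) (λ.0 (λ.λ.λ.1))
  step 2: λ.λ.(λ.0 (λ.λ.λ.1)) (λ.λ.λ.1)
  step 3: λ.λ.(λ.λ.λ.1) (λ.λ.λ.1)
  step 4: λ.λ.λ.λ.1

Answer: YES — reaches normal form λ.λ.λ.λ.1 in 4 ≤ 6 steps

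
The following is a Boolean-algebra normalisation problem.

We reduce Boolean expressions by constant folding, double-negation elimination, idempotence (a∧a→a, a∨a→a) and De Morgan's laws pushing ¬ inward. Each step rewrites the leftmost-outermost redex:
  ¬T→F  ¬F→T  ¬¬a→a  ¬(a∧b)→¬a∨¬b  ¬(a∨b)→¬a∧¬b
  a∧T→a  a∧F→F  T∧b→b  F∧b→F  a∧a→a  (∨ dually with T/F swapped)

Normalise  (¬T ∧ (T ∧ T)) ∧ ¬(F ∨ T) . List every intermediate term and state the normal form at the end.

Answer: normal form = F  (in 3 steps)

Derivation:
  start: (¬T ∧ (T ∧ T)) ∧ ¬(F ∨ T)
  step 1: (F ∧ (T ∧ T)) ∧ ¬(F ∨ T)
  step 2: F ∧ ¬(F ∨ T)
  step 3: F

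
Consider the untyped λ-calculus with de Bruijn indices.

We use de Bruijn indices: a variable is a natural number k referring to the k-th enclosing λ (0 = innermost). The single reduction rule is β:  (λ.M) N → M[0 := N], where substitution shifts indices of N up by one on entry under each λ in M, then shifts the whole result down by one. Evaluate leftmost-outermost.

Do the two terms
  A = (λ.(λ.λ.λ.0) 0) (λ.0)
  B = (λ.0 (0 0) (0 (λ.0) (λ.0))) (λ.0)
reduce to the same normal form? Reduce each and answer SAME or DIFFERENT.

Answer: DIFFERENT — A ⇓ λ.λ.0, B ⇓ λ.0

Reduction:
Term A:
  start: (λ.(λ.λ.λ.0) 0) (λ.0)
  →1  (λ.λ.λ.0) (λ.0)
  →2  λ.λ.0

Term B:
  start: (λ.0 (0 0) (0 (λ.0) (λ.0))) (λ.0)
  →1  (λ.0) ((λ.0) (λ.0)) ((λ.0) (λ.0) (λ.0))
  →2  (λ.0) (λ.0) ((λ.0) (λ.0) (λ.0))
  →3  (λ.0) ((λ.0) (λ.0) (λ.0))
  →4  (λ.0) (λ.0) (λ.0)
  →5  (λ.0) (λ.0)
  →6  λ.0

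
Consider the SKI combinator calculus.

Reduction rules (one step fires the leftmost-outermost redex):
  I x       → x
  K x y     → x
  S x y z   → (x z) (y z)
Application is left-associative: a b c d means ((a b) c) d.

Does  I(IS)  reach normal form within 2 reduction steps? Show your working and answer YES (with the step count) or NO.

  start: I(IS)
  [1] IS
  [2] S

Answer: YES — reaches normal form S in 2 ≤ 2 steps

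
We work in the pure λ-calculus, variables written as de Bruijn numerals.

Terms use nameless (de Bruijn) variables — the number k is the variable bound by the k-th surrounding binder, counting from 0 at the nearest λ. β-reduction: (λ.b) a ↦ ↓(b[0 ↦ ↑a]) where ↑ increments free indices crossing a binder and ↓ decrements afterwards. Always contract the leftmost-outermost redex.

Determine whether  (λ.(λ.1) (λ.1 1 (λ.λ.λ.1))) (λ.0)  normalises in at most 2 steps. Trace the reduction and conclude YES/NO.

  start: (λ.(λ.1) (λ.1 1 (λ.λ.λ.1))) (λ.0)
  →1  (λ.λ.0) (λ.(λ.0) (λ.0) (λ.λ.λ.1))
  →2  λ.0

Answer: YES — reaches normal form λ.0 in 2 ≤ 2 steps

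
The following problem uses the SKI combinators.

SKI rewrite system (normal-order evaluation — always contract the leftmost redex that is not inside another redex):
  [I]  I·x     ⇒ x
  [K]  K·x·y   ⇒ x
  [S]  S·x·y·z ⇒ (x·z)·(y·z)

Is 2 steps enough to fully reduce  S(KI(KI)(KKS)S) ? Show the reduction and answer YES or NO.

Answer: NO — after 2 steps the term is S(KKSS), not yet normal

Derivation:
  start: S(KI(KI)(KKS)S)
  →1  S(I(KKS)S)
  →2  S(KKSS)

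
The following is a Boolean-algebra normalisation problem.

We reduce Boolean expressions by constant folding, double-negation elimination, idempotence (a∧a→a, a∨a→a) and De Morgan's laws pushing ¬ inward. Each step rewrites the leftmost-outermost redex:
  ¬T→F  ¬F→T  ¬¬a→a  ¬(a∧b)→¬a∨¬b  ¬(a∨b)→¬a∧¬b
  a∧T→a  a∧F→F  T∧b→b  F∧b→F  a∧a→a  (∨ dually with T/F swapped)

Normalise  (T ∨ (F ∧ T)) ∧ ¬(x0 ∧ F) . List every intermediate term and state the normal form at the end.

  start: (T ∨ (F ∧ T)) ∧ ¬(x0 ∧ F)
  →1  T ∧ ¬(x0 ∧ F)
  →2  ¬(x0 ∧ F)
  →3  ¬x0 ∨ ¬F
  →4  ¬x0 ∨ T
  →5  T

Answer: normal form = T  (in 5 steps)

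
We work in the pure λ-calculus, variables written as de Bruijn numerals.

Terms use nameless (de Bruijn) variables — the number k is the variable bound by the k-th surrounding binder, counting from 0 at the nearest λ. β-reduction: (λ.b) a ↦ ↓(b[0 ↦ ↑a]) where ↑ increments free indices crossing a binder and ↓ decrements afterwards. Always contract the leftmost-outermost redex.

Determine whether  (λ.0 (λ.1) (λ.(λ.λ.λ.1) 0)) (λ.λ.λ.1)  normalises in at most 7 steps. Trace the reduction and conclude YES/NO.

Answer: YES — reaches normal form λ.λ.λ.λ.1 in 4 ≤ 7 steps

Reduction:
  start: (λ.0 (λ.1) (λ.(λ.λ.λ.1) 0)) (λ.λ.λ.1)
  →1  (λ.λ.λ.1) (λ.λ.λ.λ.1) (λ.(λ.λ.λ.1) 0)
  →2  (λ.λ.1) (λ.(λ.λ.λ.1) 0)
  →3  λ.λ.(λ.λ.λ.1) 0
  →4  λ.λ.λ.λ.1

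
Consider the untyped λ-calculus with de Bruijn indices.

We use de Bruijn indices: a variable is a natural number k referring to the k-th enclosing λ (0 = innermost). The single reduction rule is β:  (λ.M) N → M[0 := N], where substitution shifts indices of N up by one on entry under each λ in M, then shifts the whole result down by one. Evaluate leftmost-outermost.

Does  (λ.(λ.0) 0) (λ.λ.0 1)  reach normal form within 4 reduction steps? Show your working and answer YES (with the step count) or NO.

  start: (λ.(λ.0) 0) (λ.λ.0 1)
  step 1: (λ.0) (λ.λ.0 1)
  step 2: λ.λ.0 1

Answer: YES — reaches normal form λ.λ.0 1 in 2 ≤ 4 steps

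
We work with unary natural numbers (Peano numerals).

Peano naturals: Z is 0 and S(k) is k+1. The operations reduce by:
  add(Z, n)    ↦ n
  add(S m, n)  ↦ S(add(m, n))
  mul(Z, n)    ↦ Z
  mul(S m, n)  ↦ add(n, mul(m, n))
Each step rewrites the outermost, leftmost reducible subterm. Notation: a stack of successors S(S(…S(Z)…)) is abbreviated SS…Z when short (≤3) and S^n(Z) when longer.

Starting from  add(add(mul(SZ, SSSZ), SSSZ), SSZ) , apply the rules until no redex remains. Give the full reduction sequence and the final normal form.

Answer: normal form = S^8(Z)  (in 17 steps)

Derivation:
  start: add(add(mul(SZ, SSSZ), SSSZ), SSZ)
  →1  add(add(add(SSSZ, mul(Z, SSSZ)), SSSZ), SSZ)
  →2  add(add(S(add(SSZ, mul(Z, SSSZ))), SSSZ), SSZ)
  →3  add(S(add(add(SSZ, mul(Z, SSSZ)), SSSZ)), SSZ)
  →4  S(add(add(add(SSZ, mul(Z, SSSZ)), SSSZ), SSZ))
  →5  S(add(add(S(add(SZ, mul(Z, SSSZ))), SSSZ), SSZ))
  →6  S(add(S(add(add(SZ, mul(Z, SSSZ)), SSSZ)), SSZ))
  →7  S(S(add(add(add(SZ, mul(Z, SSSZ)), SSSZ), SSZ)))
  →8  S(S(add(add(S(add(Z, mul(Z, SSSZ))), SSSZ), SSZ)))
  →9  S(S(add(S(add(add(Z, mul(Z, SSSZ)), SSSZ)), SSZ)))
  →10  S(S(S(add(add(add(Z, mul(Z, SSSZ)), SSSZ), SSZ))))
  →11  S(S(S(add(add(mul(Z, SSSZ), SSSZ), SSZ))))
  →12  S(S(S(add(add(Z, SSSZ), SSZ))))
  →13  S(S(S(add(SSSZ, SSZ))))
  →14  S(S(S(S(add(SSZ, SSZ)))))
  →15  S(S(S(S(S(add(SZ, SSZ))))))
  →16  S(S(S(S(S(S(add(Z, SSZ)))))))
  →17  S^8(Z)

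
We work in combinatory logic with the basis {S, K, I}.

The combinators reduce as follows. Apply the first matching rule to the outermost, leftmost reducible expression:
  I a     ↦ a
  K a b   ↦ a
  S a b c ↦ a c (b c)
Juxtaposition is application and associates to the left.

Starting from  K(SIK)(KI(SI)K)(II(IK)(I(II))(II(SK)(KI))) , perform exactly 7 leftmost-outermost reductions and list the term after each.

Answer: after 7 steps: I(II)(K(II(IK)(I(II))(II(SK)(KI))))

Derivation:
  start: K(SIK)(KI(SI)K)(II(IK)(I(II))(II(SK)(KI)))
  step 1: SIK(II(IK)(I(II))(II(SK)(KI)))
  step 2: I(II(IK)(I(II))(II(SK)(KI)))(K(II(IK)(I(II))(II(SK)(KI))))
  step 3: II(IK)(I(II))(II(SK)(KI))(K(II(IK)(I(II))(II(SK)(KI))))
  step 4: I(IK)(I(II))(II(SK)(KI))(K(II(IK)(I(II))(II(SK)(KI))))
  step 5: IK(I(II))(II(SK)(KI))(K(II(IK)(I(II))(II(SK)(KI))))
  step 6: K(I(II))(II(SK)(KI))(K(II(IK)(I(II))(II(SK)(KI))))
  step 7: I(II)(K(II(IK)(I(II))(II(SK)(KI))))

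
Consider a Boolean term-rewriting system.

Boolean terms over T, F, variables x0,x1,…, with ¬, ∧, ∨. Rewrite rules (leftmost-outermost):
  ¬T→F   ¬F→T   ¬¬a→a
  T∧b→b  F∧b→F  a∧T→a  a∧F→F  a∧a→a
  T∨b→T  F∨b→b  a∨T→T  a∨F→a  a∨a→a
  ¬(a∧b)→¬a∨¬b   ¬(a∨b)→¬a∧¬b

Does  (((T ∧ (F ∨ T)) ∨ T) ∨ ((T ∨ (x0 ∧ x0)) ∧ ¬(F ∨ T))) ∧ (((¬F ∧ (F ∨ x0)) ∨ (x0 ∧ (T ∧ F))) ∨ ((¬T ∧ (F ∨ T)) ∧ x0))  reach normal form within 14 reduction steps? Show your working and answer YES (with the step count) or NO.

  start: (((T ∧ (F ∨ T)) ∨ T) ∨ ((T ∨ (x0 ∧ x0)) ∧ ¬(F ∨ T))) ∧ (((¬F ∧ (F ∨ x0)) ∨ (x0 ∧ (T ∧ F))) ∨ ((¬T ∧ (F ∨ T)) ∧ x0))
  step 1: (T ∨ ((T ∨ (x0 ∧ x0)) ∧ ¬(F ∨ T))) ∧ (((¬F ∧ (F ∨ x0)) ∨ (x0 ∧ (T ∧ F))) ∨ ((¬T ∧ (F ∨ T)) ∧ x0))
  step 2: T ∧ (((¬F ∧ (F ∨ x0)) ∨ (x0 ∧ (T ∧ F))) ∨ ((¬T ∧ (F ∨ T)) ∧ x0))
  step 3: ((¬F ∧ (F ∨ x0)) ∨ (x0 ∧ (T ∧ F))) ∨ ((¬T ∧ (F ∨ T)) ∧ x0)
  step 4: ((T ∧ (F ∨ x0)) ∨ (x0 ∧ (T ∧ F))) ∨ ((¬T ∧ (F ∨ T)) ∧ x0)
  step 5: ((F ∨ x0) ∨ (x0 ∧ (T ∧ F))) ∨ ((¬T ∧ (F ∨ T)) ∧ x0)
  step 6: (x0 ∨ (x0 ∧ (T ∧ F))) ∨ ((¬T ∧ (F ∨ T)) ∧ x0)
  step 7: (x0 ∨ (x0 ∧ F)) ∨ ((¬T ∧ (F ∨ T)) ∧ x0)
  step 8: (x0 ∨ F) ∨ ((¬T ∧ (F ∨ T)) ∧ x0)
  step 9: x0 ∨ ((¬T ∧ (F ∨ T)) ∧ x0)
  step 10: x0 ∨ ((F ∧ (F ∨ T)) ∧ x0)
  step 11: x0 ∨ (F ∧ x0)
  step 12: x0 ∨ F
  step 13: x0

Answer: YES — reaches normal form x0 in 13 ≤ 14 steps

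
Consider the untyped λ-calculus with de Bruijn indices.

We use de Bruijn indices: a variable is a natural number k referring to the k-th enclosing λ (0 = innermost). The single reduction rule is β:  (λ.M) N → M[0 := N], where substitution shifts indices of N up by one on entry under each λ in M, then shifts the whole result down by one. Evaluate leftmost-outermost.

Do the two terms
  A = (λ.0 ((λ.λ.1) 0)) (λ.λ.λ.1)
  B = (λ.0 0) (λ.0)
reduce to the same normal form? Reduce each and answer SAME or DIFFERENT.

Answer: DIFFERENT — A ⇓ λ.λ.1, B ⇓ λ.0

Reduction:
Term A:
  start: (λ.0 ((λ.λ.1) 0)) (λ.λ.λ.1)
  [1] (λ.λ.λ.1) ((λ.λ.1) (λ.λ.λ.1))
  [2] λ.λ.1

Term B:
  start: (λ.0 0) (λ.0)
  [1] (λ.0) (λ.0)
  [2] λ.0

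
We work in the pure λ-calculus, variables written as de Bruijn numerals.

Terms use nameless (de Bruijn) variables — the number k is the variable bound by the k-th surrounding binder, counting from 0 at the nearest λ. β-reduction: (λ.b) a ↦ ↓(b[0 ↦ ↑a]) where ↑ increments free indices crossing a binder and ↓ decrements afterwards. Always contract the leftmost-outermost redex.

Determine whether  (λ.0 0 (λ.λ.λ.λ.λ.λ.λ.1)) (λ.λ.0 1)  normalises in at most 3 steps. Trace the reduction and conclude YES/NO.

  start: (λ.0 0 (λ.λ.λ.λ.λ.λ.λ.1)) (λ.λ.0 1)
  →1  (λ.λ.0 1) (λ.λ.0 1) (λ.λ.λ.λ.λ.λ.λ.1)
  →2  (λ.0 (λ.λ.0 1)) (λ.λ.λ.λ.λ.λ.λ.1)
  →3  (λ.λ.λ.λ.λ.λ.λ.1) (λ.λ.0 1)

Answer: NO — after 3 steps the term is (λ.λ.λ.λ.λ.λ.λ.1) (λ.λ.0 1), not yet normal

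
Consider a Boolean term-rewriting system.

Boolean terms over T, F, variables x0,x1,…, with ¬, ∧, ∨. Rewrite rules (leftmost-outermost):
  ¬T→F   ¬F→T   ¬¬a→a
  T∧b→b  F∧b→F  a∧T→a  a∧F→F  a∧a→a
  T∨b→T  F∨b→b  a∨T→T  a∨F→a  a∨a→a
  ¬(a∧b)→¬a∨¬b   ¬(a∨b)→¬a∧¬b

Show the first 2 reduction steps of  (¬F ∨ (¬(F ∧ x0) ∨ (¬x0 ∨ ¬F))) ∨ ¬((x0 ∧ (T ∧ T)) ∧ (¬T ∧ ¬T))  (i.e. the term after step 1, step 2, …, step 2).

  start: (¬F ∨ (¬(F ∧ x0) ∨ (¬x0 ∨ ¬F))) ∨ ¬((x0 ∧ (T ∧ T)) ∧ (¬T ∧ ¬T))
  [1] (T ∨ (¬(F ∧ x0) ∨ (¬x0 ∨ ¬F))) ∨ ¬((x0 ∧ (T ∧ T)) ∧ (¬T ∧ ¬T))
  [2] T ∨ ¬((x0 ∧ (T ∧ T)) ∧ (¬T ∧ ¬T))

Answer: after 2 steps: T ∨ ¬((x0 ∧ (T ∧ T)) ∧ (¬T ∧ ¬T))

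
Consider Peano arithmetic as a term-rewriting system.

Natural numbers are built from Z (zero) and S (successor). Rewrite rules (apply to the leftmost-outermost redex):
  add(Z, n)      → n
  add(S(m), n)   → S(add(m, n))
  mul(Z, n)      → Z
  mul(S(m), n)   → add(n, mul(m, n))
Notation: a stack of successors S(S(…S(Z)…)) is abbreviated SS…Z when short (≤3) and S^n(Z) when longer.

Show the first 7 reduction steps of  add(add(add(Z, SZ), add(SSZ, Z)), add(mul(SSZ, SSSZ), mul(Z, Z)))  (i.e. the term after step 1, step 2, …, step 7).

  start: add(add(add(Z, SZ), add(SSZ, Z)), add(mul(SSZ, SSSZ), mul(Z, Z)))
  [1] add(add(SZ, add(SSZ, Z)), add(mul(SSZ, SSSZ), mul(Z, Z)))
  [2] add(S(add(Z, add(SSZ, Z))), add(mul(SSZ, SSSZ), mul(Z, Z)))
  [3] S(add(add(Z, add(SSZ, Z)), add(mul(SSZ, SSSZ), mul(Z, Z))))
  [4] S(add(add(SSZ, Z), add(mul(SSZ, SSSZ), mul(Z, Z))))
  [5] S(add(S(add(SZ, Z)), add(mul(SSZ, SSSZ), mul(Z, Z))))
  [6] S(S(add(add(SZ, Z), add(mul(SSZ, SSSZ), mul(Z, Z)))))
  [7] S(S(add(S(add(Z, Z)), add(mul(SSZ, SSSZ), mul(Z, Z)))))

Answer: after 7 steps: S(S(add(S(add(Z, Z)), add(mul(SSZ, SSSZ), mul(Z, Z)))))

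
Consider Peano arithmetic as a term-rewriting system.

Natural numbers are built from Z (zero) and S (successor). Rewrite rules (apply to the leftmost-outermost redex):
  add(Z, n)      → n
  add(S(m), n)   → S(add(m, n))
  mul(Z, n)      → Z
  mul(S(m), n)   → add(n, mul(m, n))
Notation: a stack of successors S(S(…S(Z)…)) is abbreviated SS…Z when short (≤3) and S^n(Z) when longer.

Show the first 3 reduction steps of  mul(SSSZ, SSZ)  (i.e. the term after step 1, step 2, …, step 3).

  start: mul(SSSZ, SSZ)
  step 1: add(SSZ, mul(SSZ, SSZ))
  step 2: S(add(SZ, mul(SSZ, SSZ)))
  step 3: S(S(add(Z, mul(SSZ, SSZ))))

Answer: after 3 steps: S(S(add(Z, mul(SSZ, SSZ))))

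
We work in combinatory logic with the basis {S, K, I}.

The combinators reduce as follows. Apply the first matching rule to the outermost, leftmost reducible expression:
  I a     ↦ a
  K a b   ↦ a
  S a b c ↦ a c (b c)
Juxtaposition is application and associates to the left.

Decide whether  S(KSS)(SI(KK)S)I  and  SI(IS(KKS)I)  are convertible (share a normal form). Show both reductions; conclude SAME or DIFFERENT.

Answer: SAME — A ⇓ SI(SKI), B ⇓ SI(SKI)

Reduction:
Term A:
  start: S(KSS)(SI(KK)S)I
  →1  KSSI(SI(KK)SI)
  →2  SI(SI(KK)SI)
  →3  SI(IS(KKS)I)
  →4  SI(S(KKS)I)
  →5  SI(SKI)

Term B:
  start: SI(IS(KKS)I)
  →1  SI(S(KKS)I)
  →2  SI(SKI)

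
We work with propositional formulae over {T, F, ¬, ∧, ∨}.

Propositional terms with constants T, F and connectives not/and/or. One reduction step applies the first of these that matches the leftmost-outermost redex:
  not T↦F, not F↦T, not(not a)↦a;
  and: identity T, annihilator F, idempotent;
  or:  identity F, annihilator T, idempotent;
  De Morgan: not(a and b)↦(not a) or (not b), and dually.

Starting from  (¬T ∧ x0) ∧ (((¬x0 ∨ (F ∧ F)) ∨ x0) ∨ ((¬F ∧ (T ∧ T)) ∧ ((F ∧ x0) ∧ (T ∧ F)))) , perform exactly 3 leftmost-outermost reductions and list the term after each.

Answer: after 3 steps: F

Derivation:
  start: (¬T ∧ x0) ∧ (((¬x0 ∨ (F ∧ F)) ∨ x0) ∨ ((¬F ∧ (T ∧ T)) ∧ ((F ∧ x0) ∧ (T ∧ F))))
  →1  (F ∧ x0) ∧ (((¬x0 ∨ (F ∧ F)) ∨ x0) ∨ ((¬F ∧ (T ∧ T)) ∧ ((F ∧ x0) ∧ (T ∧ F))))
  →2  F ∧ (((¬x0 ∨ (F ∧ F)) ∨ x0) ∨ ((¬F ∧ (T ∧ T)) ∧ ((F ∧ x0) ∧ (T ∧ F))))
  →3  F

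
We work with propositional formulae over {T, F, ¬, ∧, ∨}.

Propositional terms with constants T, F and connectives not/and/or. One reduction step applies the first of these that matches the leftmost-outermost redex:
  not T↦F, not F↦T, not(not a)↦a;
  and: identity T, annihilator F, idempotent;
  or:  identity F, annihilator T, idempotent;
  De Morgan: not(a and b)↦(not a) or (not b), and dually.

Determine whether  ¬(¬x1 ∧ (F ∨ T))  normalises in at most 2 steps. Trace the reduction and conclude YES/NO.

Answer: NO — after 2 steps the term is x1 ∨ ¬(F ∨ T), not yet normal

Derivation:
  start: ¬(¬x1 ∧ (F ∨ T))
  [1] ¬¬x1 ∨ ¬(F ∨ T)
  [2] x1 ∨ ¬(F ∨ T)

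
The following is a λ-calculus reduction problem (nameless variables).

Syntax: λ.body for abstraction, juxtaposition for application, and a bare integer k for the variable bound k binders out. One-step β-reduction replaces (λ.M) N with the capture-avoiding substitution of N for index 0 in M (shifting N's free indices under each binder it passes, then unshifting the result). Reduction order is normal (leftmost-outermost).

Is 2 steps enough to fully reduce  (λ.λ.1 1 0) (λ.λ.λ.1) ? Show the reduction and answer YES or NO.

Answer: NO — after 2 steps the term is λ.(λ.λ.1) 0, not yet normal

Derivation:
  start: (λ.λ.1 1 0) (λ.λ.λ.1)
  step 1: λ.(λ.λ.λ.1) (λ.λ.λ.1) 0
  step 2: λ.(λ.λ.1) 0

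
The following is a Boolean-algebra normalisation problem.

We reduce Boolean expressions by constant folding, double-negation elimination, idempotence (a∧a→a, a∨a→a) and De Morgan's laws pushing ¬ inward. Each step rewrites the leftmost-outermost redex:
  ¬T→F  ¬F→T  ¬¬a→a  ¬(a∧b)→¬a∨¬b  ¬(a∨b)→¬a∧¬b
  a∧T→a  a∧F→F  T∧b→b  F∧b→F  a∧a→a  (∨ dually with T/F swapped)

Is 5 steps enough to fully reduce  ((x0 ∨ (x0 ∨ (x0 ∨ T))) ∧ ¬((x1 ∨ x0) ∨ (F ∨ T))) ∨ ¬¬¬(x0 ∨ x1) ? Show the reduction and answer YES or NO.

  start: ((x0 ∨ (x0 ∨ (x0 ∨ T))) ∧ ¬((x1 ∨ x0) ∨ (F ∨ T))) ∨ ¬¬¬(x0 ∨ x1)
  [1] ((x0 ∨ (x0 ∨ T)) ∧ ¬((x1 ∨ x0) ∨ (F ∨ T))) ∨ ¬¬¬(x0 ∨ x1)
  [2] ((x0 ∨ T) ∧ ¬((x1 ∨ x0) ∨ (F ∨ T))) ∨ ¬¬¬(x0 ∨ x1)
  [3] (T ∧ ¬((x1 ∨ x0) ∨ (F ∨ T))) ∨ ¬¬¬(x0 ∨ x1)
  [4] ¬((x1 ∨ x0) ∨ (F ∨ T)) ∨ ¬¬¬(x0 ∨ x1)
  [5] (¬(x1 ∨ x0) ∧ ¬(F ∨ T)) ∨ ¬¬¬(x0 ∨ x1)

Answer: NO — after 5 steps the term is (¬(x1 ∨ x0) ∧ ¬(F ∨ T)) ∨ ¬¬¬(x0 ∨ x1), not yet normal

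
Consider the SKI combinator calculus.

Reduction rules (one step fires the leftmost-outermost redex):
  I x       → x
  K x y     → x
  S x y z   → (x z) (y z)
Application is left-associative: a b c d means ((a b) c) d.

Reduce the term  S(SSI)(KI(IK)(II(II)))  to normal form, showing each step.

Answer: normal form = S(SSI)I  (in 5 steps)

Derivation:
  start: S(SSI)(KI(IK)(II(II)))
  [1] S(SSI)(I(II(II)))
  [2] S(SSI)(II(II))
  [3] S(SSI)(I(II))
  [4] S(SSI)(II)
  [5] S(SSI)I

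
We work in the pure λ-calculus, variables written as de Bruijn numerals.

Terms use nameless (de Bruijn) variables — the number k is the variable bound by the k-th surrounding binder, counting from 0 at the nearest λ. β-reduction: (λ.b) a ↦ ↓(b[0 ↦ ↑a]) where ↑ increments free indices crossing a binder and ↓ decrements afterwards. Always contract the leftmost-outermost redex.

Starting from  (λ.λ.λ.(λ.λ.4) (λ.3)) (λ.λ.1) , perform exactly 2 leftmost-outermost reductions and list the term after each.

Answer: after 2 steps: λ.λ.λ.λ.λ.1

Reduction:
  start: (λ.λ.λ.(λ.λ.4) (λ.3)) (λ.λ.1)
  step 1: λ.λ.(λ.λ.λ.λ.1) (λ.λ.λ.1)
  step 2: λ.λ.λ.λ.λ.1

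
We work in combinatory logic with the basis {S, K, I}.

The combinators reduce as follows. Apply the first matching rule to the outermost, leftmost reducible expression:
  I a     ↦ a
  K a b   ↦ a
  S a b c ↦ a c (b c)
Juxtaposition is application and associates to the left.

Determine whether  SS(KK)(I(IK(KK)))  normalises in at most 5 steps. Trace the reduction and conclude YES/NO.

Answer: YES — reaches normal form S(K(KK))K in 4 ≤ 5 steps

Derivation:
  start: SS(KK)(I(IK(KK)))
  step 1: S(I(IK(KK)))(KK(I(IK(KK))))
  step 2: S(IK(KK))(KK(I(IK(KK))))
  step 3: S(K(KK))(KK(I(IK(KK))))
  step 4: S(K(KK))K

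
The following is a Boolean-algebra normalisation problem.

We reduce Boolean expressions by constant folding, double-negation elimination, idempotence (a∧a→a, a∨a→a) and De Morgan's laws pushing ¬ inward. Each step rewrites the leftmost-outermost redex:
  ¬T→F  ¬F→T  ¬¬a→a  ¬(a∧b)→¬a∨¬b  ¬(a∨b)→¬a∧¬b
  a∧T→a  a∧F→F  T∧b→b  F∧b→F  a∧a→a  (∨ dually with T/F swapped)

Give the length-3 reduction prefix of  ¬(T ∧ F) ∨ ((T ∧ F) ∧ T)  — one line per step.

  start: ¬(T ∧ F) ∨ ((T ∧ F) ∧ T)
  →1  (¬T ∨ ¬F) ∨ ((T ∧ F) ∧ T)
  →2  (F ∨ ¬F) ∨ ((T ∧ F) ∧ T)
  →3  ¬F ∨ ((T ∧ F) ∧ T)

Answer: after 3 steps: ¬F ∨ ((T ∧ F) ∧ T)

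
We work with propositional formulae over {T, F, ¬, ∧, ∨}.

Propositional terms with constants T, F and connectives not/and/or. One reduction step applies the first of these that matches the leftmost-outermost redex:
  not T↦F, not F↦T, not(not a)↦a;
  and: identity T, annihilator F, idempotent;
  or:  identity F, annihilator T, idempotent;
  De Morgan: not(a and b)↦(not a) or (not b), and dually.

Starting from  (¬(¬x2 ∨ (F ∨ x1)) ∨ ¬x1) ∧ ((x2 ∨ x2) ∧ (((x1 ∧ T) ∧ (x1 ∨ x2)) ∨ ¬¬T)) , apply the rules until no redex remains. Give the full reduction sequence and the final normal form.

Answer: normal form = ((x2 ∧ ¬x1) ∨ ¬x1) ∧ x2  (in 10 steps)

Working:
  start: (¬(¬x2 ∨ (F ∨ x1)) ∨ ¬x1) ∧ ((x2 ∨ x2) ∧ (((x1 ∧ T) ∧ (x1 ∨ x2)) ∨ ¬¬T))
  step 1: ((¬¬x2 ∧ ¬(F ∨ x1)) ∨ ¬x1) ∧ ((x2 ∨ x2) ∧ (((x1 ∧ T) ∧ (x1 ∨ x2)) ∨ ¬¬T))
  step 2: ((x2 ∧ ¬(F ∨ x1)) ∨ ¬x1) ∧ ((x2 ∨ x2) ∧ (((x1 ∧ T) ∧ (x1 ∨ x2)) ∨ ¬¬T))
  step 3: ((x2 ∧ (¬F ∧ ¬x1)) ∨ ¬x1) ∧ ((x2 ∨ x2) ∧ (((x1 ∧ T) ∧ (x1 ∨ x2)) ∨ ¬¬T))
  step 4: ((x2 ∧ (T ∧ ¬x1)) ∨ ¬x1) ∧ ((x2 ∨ x2) ∧ (((x1 ∧ T) ∧ (x1 ∨ x2)) ∨ ¬¬T))
  step 5: ((x2 ∧ ¬x1) ∨ ¬x1) ∧ ((x2 ∨ x2) ∧ (((x1 ∧ T) ∧ (x1 ∨ x2)) ∨ ¬¬T))
  step 6: ((x2 ∧ ¬x1) ∨ ¬x1) ∧ (x2 ∧ (((x1 ∧ T) ∧ (x1 ∨ x2)) ∨ ¬¬T))
  step 7: ((x2 ∧ ¬x1) ∨ ¬x1) ∧ (x2 ∧ ((x1 ∧ (x1 ∨ x2)) ∨ ¬¬T))
  step 8: ((x2 ∧ ¬x1) ∨ ¬x1) ∧ (x2 ∧ ((x1 ∧ (x1 ∨ x2)) ∨ T))
  step 9: ((x2 ∧ ¬x1) ∨ ¬x1) ∧ (x2 ∧ T)
  step 10: ((x2 ∧ ¬x1) ∨ ¬x1) ∧ x2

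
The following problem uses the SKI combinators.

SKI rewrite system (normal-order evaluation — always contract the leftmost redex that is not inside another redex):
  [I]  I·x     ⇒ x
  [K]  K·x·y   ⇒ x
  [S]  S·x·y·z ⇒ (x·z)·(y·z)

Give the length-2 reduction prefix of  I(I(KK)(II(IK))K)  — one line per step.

Answer: after 2 steps: KK(II(IK))K

Derivation:
  start: I(I(KK)(II(IK))K)
  →1  I(KK)(II(IK))K
  →2  KK(II(IK))K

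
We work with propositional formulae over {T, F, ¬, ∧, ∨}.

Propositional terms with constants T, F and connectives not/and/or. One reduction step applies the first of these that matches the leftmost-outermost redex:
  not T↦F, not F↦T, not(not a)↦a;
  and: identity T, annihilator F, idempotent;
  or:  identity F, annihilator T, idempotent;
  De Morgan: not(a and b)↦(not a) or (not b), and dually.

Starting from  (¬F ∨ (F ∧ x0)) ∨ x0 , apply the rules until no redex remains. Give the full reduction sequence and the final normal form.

Answer: normal form = T  (in 3 steps)

Working:
  start: (¬F ∨ (F ∧ x0)) ∨ x0
  step 1: (T ∨ (F ∧ x0)) ∨ x0
  step 2: T ∨ x0
  step 3: T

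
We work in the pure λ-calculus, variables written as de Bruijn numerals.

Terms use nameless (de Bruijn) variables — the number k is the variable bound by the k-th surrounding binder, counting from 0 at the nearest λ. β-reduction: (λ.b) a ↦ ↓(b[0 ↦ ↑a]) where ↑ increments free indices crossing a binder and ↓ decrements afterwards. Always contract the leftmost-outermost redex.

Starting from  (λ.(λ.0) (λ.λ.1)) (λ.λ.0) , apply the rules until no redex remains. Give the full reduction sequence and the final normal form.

Answer: normal form = λ.λ.1  (in 2 steps)

Derivation:
  start: (λ.(λ.0) (λ.λ.1)) (λ.λ.0)
  →1  (λ.0) (λ.λ.1)
  →2  λ.λ.1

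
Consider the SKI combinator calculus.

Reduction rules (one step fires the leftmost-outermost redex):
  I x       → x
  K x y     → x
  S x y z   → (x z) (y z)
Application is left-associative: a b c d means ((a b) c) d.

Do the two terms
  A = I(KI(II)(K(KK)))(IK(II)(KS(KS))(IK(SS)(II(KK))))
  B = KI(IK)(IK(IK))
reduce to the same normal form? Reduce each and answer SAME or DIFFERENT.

Term A:
  start: I(KI(II)(K(KK)))(IK(II)(KS(KS))(IK(SS)(II(KK))))
  step 1: KI(II)(K(KK))(IK(II)(KS(KS))(IK(SS)(II(KK))))
  step 2: I(K(KK))(IK(II)(KS(KS))(IK(SS)(II(KK))))
  step 3: K(KK)(IK(II)(KS(KS))(IK(SS)(II(KK))))
  step 4: KK

Term B:
  start: KI(IK)(IK(IK))
  step 1: I(IK(IK))
  step 2: IK(IK)
  step 3: K(IK)
  step 4: KK

Answer: SAME — A ⇓ KK, B ⇓ KK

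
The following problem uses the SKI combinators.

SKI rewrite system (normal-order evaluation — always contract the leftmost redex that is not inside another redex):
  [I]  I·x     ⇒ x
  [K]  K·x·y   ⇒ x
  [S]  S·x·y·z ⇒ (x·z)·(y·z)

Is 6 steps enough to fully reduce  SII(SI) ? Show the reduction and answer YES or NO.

Answer: YES — reaches normal form SI(SI) in 3 ≤ 6 steps

Derivation:
  start: SII(SI)
  step 1: I(SI)(I(SI))
  step 2: SI(I(SI))
  step 3: SI(SI)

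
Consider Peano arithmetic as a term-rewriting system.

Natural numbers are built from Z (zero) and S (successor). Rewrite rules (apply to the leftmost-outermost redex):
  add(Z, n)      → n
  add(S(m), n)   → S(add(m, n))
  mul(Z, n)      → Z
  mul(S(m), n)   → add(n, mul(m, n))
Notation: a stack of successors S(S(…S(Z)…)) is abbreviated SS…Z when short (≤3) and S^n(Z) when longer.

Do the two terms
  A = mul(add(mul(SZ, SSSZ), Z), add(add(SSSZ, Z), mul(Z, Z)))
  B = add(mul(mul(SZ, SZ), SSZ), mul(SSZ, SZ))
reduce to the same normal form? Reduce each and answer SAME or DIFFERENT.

Term A:
  start: mul(add(mul(SZ, SSSZ), Z), add(add(SSSZ, Z), mul(Z, Z)))
  →1  mul(add(add(SSSZ, mul(Z, SSSZ)), Z), add(add(SSSZ, Z), mul(Z, Z)))
  →2  mul(add(S(add(SSZ, mul(Z, SSSZ))), Z), add(add(SSSZ, Z), mul(Z, Z)))
  →3  mul(S(add(add(SSZ, mul(Z, SSSZ)), Z)), add(add(SSSZ, Z), mul(Z, Z)))
  →4  add(add(add(SSSZ, Z), mul(Z, Z)), mul(add(add(SSZ, mul(Z, SSSZ)), Z), add(add(SSSZ, Z), mul(Z, Z))))
  →5  add(add(S(add(SSZ, Z)), mul(Z, Z)), mul(add(add(SSZ, mul(Z, SSSZ)), Z), add(add(SSSZ, Z), mul(Z, Z))))
  →6  add(S(add(add(SSZ, Z), mul(Z, Z))), mul(add(add(SSZ, mul(Z, SSSZ)), Z), add(add(SSSZ, Z), mul(Z, Z))))
  →7  S(add(add(add(SSZ, Z), mul(Z, Z)), mul(add(add(SSZ, mul(Z, SSSZ)), Z), add(add(SSSZ, Z), mul(Z, Z)))))
  →8  S(add(add(S(add(SZ, Z)), mul(Z, Z)), mul(add(add(SSZ, mul(Z, SSSZ)), Z), add(add(SSSZ, Z), mul(Z, Z)))))
  →9  S(add(S(add(add(SZ, Z), mul(Z, Z))), mul(add(add(SSZ, mul(Z, SSSZ)), Z), add(add(SSSZ, Z), mul(Z, Z)))))
  →10  S(S(add(add(add(SZ, Z), mul(Z, Z)), mul(add(add(SSZ, mul(Z, SSSZ)), Z), add(add(SSSZ, Z), mul(Z, Z))))))
  →11  S(S(add(add(S(add(Z, Z)), mul(Z, Z)), mul(add(add(SSZ, mul(Z, SSSZ)), Z), add(add(SSSZ, Z), mul(Z, Z))))))
  →12  S(S(add(S(add(add(Z, Z), mul(Z, Z))), mul(add(add(SSZ, mul(Z, SSSZ)), Z), add(add(SSSZ, Z), mul(Z, Z))))))
  →13  S(S(S(add(add(add(Z, Z), mul(Z, Z)), mul(add(add(SSZ, mul(Z, SSSZ)), Z), add(add(SSSZ, Z), mul(Z, Z)))))))
  →14  S(S(S(add(add(Z, mul(Z, Z)), mul(add(add(SSZ, mul(Z, SSSZ)), Z), add(add(SSSZ, Z), mul(Z, Z)))))))
  →15  S(S(S(add(mul(Z, Z), mul(add(add(SSZ, mul(Z, SSSZ)), Z), add(add(SSSZ, Z), mul(Z, Z)))))))
  →16  S(S(S(add(Z, mul(add(add(SSZ, mul(Z, SSSZ)), Z), add(add(SSSZ, Z), mul(Z, Z)))))))
  →17  S(S(S(mul(add(add(SSZ, mul(Z, SSSZ)), Z), add(add(SSSZ, Z), mul(Z, Z))))))
  →18  S(S(S(mul(add(S(add(SZ, mul(Z, SSSZ))), Z), add(add(SSSZ, Z), mul(Z, Z))))))
  →19  S(S(S(mul(S(add(add(SZ, mul(Z, SSSZ)), Z)), add(add(SSSZ, Z), mul(Z, Z))))))
  →20  S(S(S(add(add(add(SSSZ, Z), mul(Z, Z)), mul(add(add(SZ, mul(Z, SSSZ)), Z), add(add(SSSZ, Z), mul(Z, Z)))))))
  →21  S(S(S(add(add(S(add(SSZ, Z)), mul(Z, Z)), mul(add(add(SZ, mul(Z, SSSZ)), Z), add(add(SSSZ, Z), mul(Z, Z)))))))
  →22  S(S(S(add(S(add(add(SSZ, Z), mul(Z, Z))), mul(add(add(SZ, mul(Z, SSSZ)), Z), add(add(SSSZ, Z), mul(Z, Z)))))))
  →23  S(S(S(S(add(add(add(SSZ, Z), mul(Z, Z)), mul(add(add(SZ, mul(Z, SSSZ)), Z), add(add(SSSZ, Z), mul(Z, Z))))))))
  →24  S(S(S(S(add(add(S(add(SZ, Z)), mul(Z, Z)), mul(add(add(SZ, mul(Z, SSSZ)), Z), add(add(SSSZ, Z), mul(Z, Z))))))))
  →25  S(S(S(S(add(S(add(add(SZ, Z), mul(Z, Z))), mul(add(add(SZ, mul(Z, SSSZ)), Z), add(add(SSSZ, Z), mul(Z, Z))))))))
  →26  S(S(S(S(S(add(add(add(SZ, Z), mul(Z, Z)), mul(add(add(SZ, mul(Z, SSSZ)), Z), add(add(SSSZ, Z), mul(Z, Z)))))))))
  →27  S(S(S(S(S(add(add(S(add(Z, Z)), mul(Z, Z)), mul(add(add(SZ, mul(Z, SSSZ)), Z), add(add(SSSZ, Z), mul(Z, Z)))))))))
  →28  S(S(S(S(S(add(S(add(add(Z, Z), mul(Z, Z))), mul(add(add(SZ, mul(Z, SSSZ)), Z), add(add(SSSZ, Z), mul(Z, Z)))))))))
  →29  S(S(S(S(S(S(add(add(add(Z, Z), mul(Z, Z)), mul(add(add(SZ, mul(Z, SSSZ)), Z), add(add(SSSZ, Z), mul(Z, Z))))))))))
  →30  S(S(S(S(S(S(add(add(Z, mul(Z, Z)), mul(add(add(SZ, mul(Z, SSSZ)), Z), add(add(SSSZ, Z), mul(Z, Z))))))))))
  →31  S(S(S(S(S(S(add(mul(Z, Z), mul(add(add(SZ, mul(Z, SSSZ)), Z), add(add(SSSZ, Z), mul(Z, Z))))))))))
  →32  S(S(S(S(S(S(add(Z, mul(add(add(SZ, mul(Z, SSSZ)), Z), add(add(SSSZ, Z), mul(Z, Z))))))))))
  →33  S(S(S(S(S(S(mul(add(add(SZ, mul(Z, SSSZ)), Z), add(add(SSSZ, Z), mul(Z, Z)))))))))
  →34  S(S(S(S(S(S(mul(add(S(add(Z, mul(Z, SSSZ))), Z), add(add(SSSZ, Z), mul(Z, Z)))))))))
  →35  S(S(S(S(S(S(mul(S(add(add(Z, mul(Z, SSSZ)), Z)), add(add(SSSZ, Z), mul(Z, Z)))))))))
  →36  S(S(S(S(S(S(add(add(add(SSSZ, Z), mul(Z, Z)), mul(add(add(Z, mul(Z, SSSZ)), Z), add(add(SSSZ, Z), mul(Z, Z))))))))))
  →37  S(S(S(S(S(S(add(add(S(add(SSZ, Z)), mul(Z, Z)), mul(add(add(Z, mul(Z, SSSZ)), Z), add(add(SSSZ, Z), mul(Z, Z))))))))))
  →38  S(S(S(S(S(S(add(S(add(add(SSZ, Z), mul(Z, Z))), mul(add(add(Z, mul(Z, SSSZ)), Z), add(add(SSSZ, Z), mul(Z, Z))))))))))
  →39  S(S(S(S(S(S(S(add(add(add(SSZ, Z), mul(Z, Z)), mul(add(add(Z, mul(Z, SSSZ)), Z), add(add(SSSZ, Z), mul(Z, Z)))))))))))
  →40  S(S(S(S(S(S(S(add(add(S(add(SZ, Z)), mul(Z, Z)), mul(add(add(Z, mul(Z, SSSZ)), Z), add(add(SSSZ, Z), mul(Z, Z)))))))))))
  →41  S(S(S(S(S(S(S(add(S(add(add(SZ, Z), mul(Z, Z))), mul(add(add(Z, mul(Z, SSSZ)), Z), add(add(SSSZ, Z), mul(Z, Z)))))))))))
  →42  S(S(S(S(S(S(S(S(add(add(add(SZ, Z), mul(Z, Z)), mul(add(add(Z, mul(Z, SSSZ)), Z), add(add(SSSZ, Z), mul(Z, Z))))))))))))
  →43  S(S(S(S(S(S(S(S(add(add(S(add(Z, Z)), mul(Z, Z)), mul(add(add(Z, mul(Z, SSSZ)), Z), add(add(SSSZ, Z), mul(Z, Z))))))))))))
  →44  S(S(S(S(S(S(S(S(add(S(add(add(Z, Z), mul(Z, Z))), mul(add(add(Z, mul(Z, SSSZ)), Z), add(add(SSSZ, Z), mul(Z, Z))))))))))))
  →45  S(S(S(S(S(S(S(S(S(add(add(add(Z, Z), mul(Z, Z)), mul(add(add(Z, mul(Z, SSSZ)), Z), add(add(SSSZ, Z), mul(Z, Z)))))))))))))
  →46  S(S(S(S(S(S(S(S(S(add(add(Z, mul(Z, Z)), mul(add(add(Z, mul(Z, SSSZ)), Z), add(add(SSSZ, Z), mul(Z, Z)))))))))))))
  →47  S(S(S(S(S(S(S(S(S(add(mul(Z, Z), mul(add(add(Z, mul(Z, SSSZ)), Z), add(add(SSSZ, Z), mul(Z, Z)))))))))))))
  →48  S(S(S(S(S(S(S(S(S(add(Z, mul(add(add(Z, mul(Z, SSSZ)), Z), add(add(SSSZ, Z), mul(Z, Z)))))))))))))
  →49  S(S(S(S(S(S(S(S(S(mul(add(add(Z, mul(Z, SSSZ)), Z), add(add(SSSZ, Z), mul(Z, Z))))))))))))
  →50  S(S(S(S(S(S(S(S(S(mul(add(mul(Z, SSSZ), Z), add(add(SSSZ, Z), mul(Z, Z))))))))))))
  →51  S(S(S(S(S(S(S(S(S(mul(add(Z, Z), add(add(SSSZ, Z), mul(Z, Z))))))))))))
  →52  S(S(S(S(S(S(S(S(S(mul(Z, add(add(SSSZ, Z), mul(Z, Z))))))))))))
  →53  S^9(Z)

Term B:
  start: add(mul(mul(SZ, SZ), SSZ), mul(SSZ, SZ))
  →1  add(mul(add(SZ, mul(Z, SZ)), SSZ), mul(SSZ, SZ))
  →2  add(mul(S(add(Z, mul(Z, SZ))), SSZ), mul(SSZ, SZ))
  →3  add(add(SSZ, mul(add(Z, mul(Z, SZ)), SSZ)), mul(SSZ, SZ))
  →4  add(S(add(SZ, mul(add(Z, mul(Z, SZ)), SSZ))), mul(SSZ, SZ))
  →5  S(add(add(SZ, mul(add(Z, mul(Z, SZ)), SSZ)), mul(SSZ, SZ)))
  →6  S(add(S(add(Z, mul(add(Z, mul(Z, SZ)), SSZ))), mul(SSZ, SZ)))
  →7  S(S(add(add(Z, mul(add(Z, mul(Z, SZ)), SSZ)), mul(SSZ, SZ))))
  →8  S(S(add(mul(add(Z, mul(Z, SZ)), SSZ), mul(SSZ, SZ))))
  →9  S(S(add(mul(mul(Z, SZ), SSZ), mul(SSZ, SZ))))
  →10  S(S(add(mul(Z, SSZ), mul(SSZ, SZ))))
  →11  S(S(add(Z, mul(SSZ, SZ))))
  →12  S(S(mul(SSZ, SZ)))
  →13  S(S(add(SZ, mul(SZ, SZ))))
  →14  S(S(S(add(Z, mul(SZ, SZ)))))
  →15  S(S(S(mul(SZ, SZ))))
  →16  S(S(S(add(SZ, mul(Z, SZ)))))
  →17  S(S(S(S(add(Z, mul(Z, SZ))))))
  →18  S(S(S(S(mul(Z, SZ)))))
  →19  S^4(Z)

Answer: DIFFERENT — A ⇓ S^9(Z), B ⇓ S^4(Z)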